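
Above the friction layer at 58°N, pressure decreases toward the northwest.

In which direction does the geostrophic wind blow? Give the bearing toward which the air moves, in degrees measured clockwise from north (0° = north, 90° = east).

045°

The pressure-gradient force points toward the northwest (bearing 315°).
Geostrophic balance: in the Northern Hemisphere the Coriolis force deflects motion to the right, so the geostrophic wind blows 90° to the right of the pressure-gradient force (low pressure on the left).
Rotating 315° by 90° clockwise gives 045° — the wind blows toward the northeast.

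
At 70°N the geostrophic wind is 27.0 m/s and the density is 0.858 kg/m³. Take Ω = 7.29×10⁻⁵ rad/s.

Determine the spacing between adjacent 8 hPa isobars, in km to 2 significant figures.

250 km

Coriolis parameter at 70°N:
f = 2Ω sin φ = 2 × 7.29×10⁻⁵ × sin 70° = 1.37×10⁻⁴ s⁻¹
Geostrophic balance rearranged: |∂P/∂n| = f ρ V_g
|∂P/∂n| = 1.37×10⁻⁴ × 0.858 × 27.0 = 3.17×10⁻³ Pa/m
Isobar spacing: Δn = ΔP/|∂P/∂n| = 800 Pa / 3.17×10⁻³ Pa/m = 252055 m ≈ 250 km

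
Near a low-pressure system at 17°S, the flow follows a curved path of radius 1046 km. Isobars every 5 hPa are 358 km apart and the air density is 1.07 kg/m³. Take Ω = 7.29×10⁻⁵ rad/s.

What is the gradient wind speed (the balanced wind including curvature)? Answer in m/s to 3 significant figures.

Coriolis parameter at 17°S:
f = 2Ω sin φ = 2 × 7.29×10⁻⁵ × sin 17° = 4.26×10⁻⁵ s⁻¹
Pressure gradient: |∂P/∂n| = 500 Pa / 358000 m = 1.40×10⁻³ Pa/m
Geostrophic speed: V_g = |∂P/∂n|/(fρ) = 1.40×10⁻³/(4.26×10⁻⁵ × 1.07) = 30.6 m/s
Around a low, centrifugal force acts outward with Coriolis, so pressure-gradient force balances both:
(1/ρ)|∂P/∂n| = fV + V²/R  →  V² + fR·V − fR·V_g = 0
With fR = 4.26×10⁻⁵ × 1046×10³ m = 44.6 m/s:
V = [−fR + √((fR)² + 4 fR V_g)]/2 = [−44.6 + √(44.6² + 4×44.6×30.6)]/2 = 20.9 m/s
Subgeostrophic (V < V_g = 30.6 m/s), as expected around a low.

20.9 m/s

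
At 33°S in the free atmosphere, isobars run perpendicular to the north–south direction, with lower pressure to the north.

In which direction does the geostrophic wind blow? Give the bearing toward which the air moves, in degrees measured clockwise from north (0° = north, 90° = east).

270°

The pressure-gradient force points toward the north (bearing 000°).
Geostrophic balance: in the Southern Hemisphere the Coriolis force deflects motion to the left, so the geostrophic wind blows 90° to the left of the pressure-gradient force (low pressure on the right).
Rotating 000° by 90° counterclockwise gives 270° — the wind blows toward the west.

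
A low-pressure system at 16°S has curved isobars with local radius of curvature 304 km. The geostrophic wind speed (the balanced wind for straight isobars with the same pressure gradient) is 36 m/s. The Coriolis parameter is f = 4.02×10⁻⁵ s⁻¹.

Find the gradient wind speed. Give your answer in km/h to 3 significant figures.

Around a low, centrifugal force acts outward with Coriolis, so pressure-gradient force balances both:
(1/ρ)|∂P/∂n| = fV + V²/R  →  V² + fR·V − fR·V_g = 0
With fR = 4.02×10⁻⁵ × 304×10³ m = 12.2 m/s:
V = [−fR + √((fR)² + 4 fR V_g)]/2 = [−12.2 + √(12.2² + 4×12.2×36)]/2 = 15.7 m/s
Subgeostrophic (V < V_g = 36 m/s), as expected around a low.
Converting: 15.7 m/s × 3.6 = 56.7 km/h

56.7 km/h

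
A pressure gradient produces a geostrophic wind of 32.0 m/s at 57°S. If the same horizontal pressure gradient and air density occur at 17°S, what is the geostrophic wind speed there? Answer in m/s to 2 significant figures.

92 m/s

With the same pressure gradient and density, V_g ∝ 1/f ∝ 1/sin φ.
V₂ = V₁ · sin φ₁ / sin φ₂ = 32.0 × sin 57° / sin 17°
V₂ = 32.0 × 0.8387/0.2924 = 92 m/s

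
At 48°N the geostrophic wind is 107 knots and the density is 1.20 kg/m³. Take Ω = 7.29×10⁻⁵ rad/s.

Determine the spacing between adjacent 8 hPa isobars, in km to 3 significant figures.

112 km

Coriolis parameter at 48°N:
f = 2Ω sin φ = 2 × 7.29×10⁻⁵ × sin 48° = 1.08×10⁻⁴ s⁻¹
Wind speed in SI: 107 knots = 55.0 m/s
Geostrophic balance rearranged: |∂P/∂n| = f ρ V_g
|∂P/∂n| = 1.08×10⁻⁴ × 1.20 × 55.0 = 7.16×10⁻³ Pa/m
Isobar spacing: Δn = ΔP/|∂P/∂n| = 800 Pa / 7.16×10⁻³ Pa/m = 111778 m ≈ 112 km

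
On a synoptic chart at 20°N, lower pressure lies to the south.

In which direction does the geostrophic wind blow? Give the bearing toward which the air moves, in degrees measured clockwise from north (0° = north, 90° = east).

The pressure-gradient force points toward the south (bearing 180°).
Geostrophic balance: in the Northern Hemisphere the Coriolis force deflects motion to the right, so the geostrophic wind blows 90° to the right of the pressure-gradient force (low pressure on the left).
Rotating 180° by 90° clockwise gives 270° — the wind blows toward the west.

270°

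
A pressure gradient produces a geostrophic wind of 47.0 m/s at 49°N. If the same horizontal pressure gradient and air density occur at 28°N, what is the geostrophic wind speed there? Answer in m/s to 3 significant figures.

With the same pressure gradient and density, V_g ∝ 1/f ∝ 1/sin φ.
V₂ = V₁ · sin φ₁ / sin φ₂ = 47.0 × sin 49° / sin 28°
V₂ = 47.0 × 0.7547/0.4695 = 75.6 m/s

75.6 m/s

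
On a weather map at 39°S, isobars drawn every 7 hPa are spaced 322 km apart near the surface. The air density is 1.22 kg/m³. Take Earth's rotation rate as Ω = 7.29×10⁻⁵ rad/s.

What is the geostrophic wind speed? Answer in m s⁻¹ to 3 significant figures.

19.4 m s⁻¹

Coriolis parameter at 39°S:
f = 2Ω sin φ = 2 × 7.29×10⁻⁵ × sin 39° = 9.18×10⁻⁵ s⁻¹
Pressure gradient: |∂P/∂n| = 700 Pa / 322000 m = 2.17×10⁻³ Pa/m
Geostrophic balance (pressure-gradient force = Coriolis force):
V_g = (1/(fρ)) |∂P/∂n| = 2.17×10⁻³ / (9.18×10⁻⁵ × 1.22) = 19.4 m/s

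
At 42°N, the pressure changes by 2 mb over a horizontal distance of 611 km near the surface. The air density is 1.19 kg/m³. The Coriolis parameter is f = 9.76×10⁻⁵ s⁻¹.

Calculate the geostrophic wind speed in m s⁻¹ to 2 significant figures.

2.8 m s⁻¹

Pressure gradient: |∂P/∂n| = 200 Pa / 611000 m = 3.27×10⁻⁴ Pa/m
Geostrophic balance (pressure-gradient force = Coriolis force):
V_g = (1/(fρ)) |∂P/∂n| = 3.27×10⁻⁴ / (9.76×10⁻⁵ × 1.19) = 2.82 m/s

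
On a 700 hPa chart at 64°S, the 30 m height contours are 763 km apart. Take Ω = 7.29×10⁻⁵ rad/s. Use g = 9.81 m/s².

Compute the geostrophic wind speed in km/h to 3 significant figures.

Coriolis parameter at 64°S:
f = 2Ω sin φ = 2 × 7.29×10⁻⁵ × sin 64° = 1.31×10⁻⁴ s⁻¹
Height gradient: |∂Z/∂n| = 30 m / 763000 m = 3.93×10⁻⁵
On a pressure surface, geostrophic balance gives V_g = (g/f)|∂Z/∂n|:
V_g = 9.81 × 3.93×10⁻⁵ / 1.31×10⁻⁴ = 2.94 m/s
Converting: 2.94 m/s × 3.6 = 10.6 km/h

10.6 km/h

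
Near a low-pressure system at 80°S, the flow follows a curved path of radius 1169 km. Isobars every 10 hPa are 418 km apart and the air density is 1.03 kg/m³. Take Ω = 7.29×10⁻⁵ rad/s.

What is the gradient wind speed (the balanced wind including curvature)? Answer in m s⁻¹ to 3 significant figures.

14.9 m s⁻¹

Coriolis parameter at 80°S:
f = 2Ω sin φ = 2 × 7.29×10⁻⁵ × sin 80° = 1.44×10⁻⁴ s⁻¹
Pressure gradient: |∂P/∂n| = 1000 Pa / 418000 m = 2.39×10⁻³ Pa/m
Geostrophic speed: V_g = |∂P/∂n|/(fρ) = 2.39×10⁻³/(1.44×10⁻⁴ × 1.03) = 16.2 m/s
Around a low, centrifugal force acts outward with Coriolis, so pressure-gradient force balances both:
(1/ρ)|∂P/∂n| = fV + V²/R  →  V² + fR·V − fR·V_g = 0
With fR = 1.44×10⁻⁴ × 1169×10³ m = 168 m/s:
V = [−fR + √((fR)² + 4 fR V_g)]/2 = [−168 + √(168² + 4×168×16.2)]/2 = 14.9 m/s
Subgeostrophic (V < V_g = 16.2 m/s), as expected around a low.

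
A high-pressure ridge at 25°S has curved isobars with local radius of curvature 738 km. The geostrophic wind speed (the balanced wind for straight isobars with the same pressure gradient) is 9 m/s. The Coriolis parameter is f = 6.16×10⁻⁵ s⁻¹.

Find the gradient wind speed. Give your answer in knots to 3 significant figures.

Around a high, pressure-gradient force acts outward with centrifugal, so Coriolis balances both:
fV = (1/ρ)|∂P/∂n| + V²/R  →  V² − fR·V + fR·V_g = 0
With fR = 6.16×10⁻⁵ × 738×10³ m = 45.5 m/s:
V = [fR − √((fR)² − 4 fR V_g)]/2 = [45.5 − √(45.5² − 4×45.5×9)]/2 = 12.4 m/s
Supergeostrophic (V > V_g = 9 m/s), as expected around a high.
Converting: 12.4 m/s × 1.944 = 24.0 knots

24.0 knots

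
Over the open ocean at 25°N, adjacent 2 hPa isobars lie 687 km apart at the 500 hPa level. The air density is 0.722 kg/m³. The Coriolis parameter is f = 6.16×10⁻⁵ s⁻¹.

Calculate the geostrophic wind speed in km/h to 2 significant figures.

24 km/h

Pressure gradient: |∂P/∂n| = 200 Pa / 687000 m = 2.91×10⁻⁴ Pa/m
Geostrophic balance (pressure-gradient force = Coriolis force):
V_g = (1/(fρ)) |∂P/∂n| = 2.91×10⁻⁴ / (6.16×10⁻⁵ × 0.722) = 6.55 m/s
Converting: 6.55 m/s × 3.6 = 24 km/h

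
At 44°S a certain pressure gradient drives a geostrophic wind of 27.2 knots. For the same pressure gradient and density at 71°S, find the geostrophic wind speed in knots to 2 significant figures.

20 knots

With the same pressure gradient and density, V_g ∝ 1/f ∝ 1/sin φ.
V₂ = V₁ · sin φ₁ / sin φ₂ = 27.2 × sin 44° / sin 71°
V₂ = 27.2 × 0.6947/0.9455 = 20 knots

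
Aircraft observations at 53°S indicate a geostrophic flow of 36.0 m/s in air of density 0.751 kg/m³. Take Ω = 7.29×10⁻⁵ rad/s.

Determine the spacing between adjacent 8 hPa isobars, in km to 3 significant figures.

Coriolis parameter at 53°S:
f = 2Ω sin φ = 2 × 7.29×10⁻⁵ × sin 53° = 1.16×10⁻⁴ s⁻¹
Geostrophic balance rearranged: |∂P/∂n| = f ρ V_g
|∂P/∂n| = 1.16×10⁻⁴ × 0.751 × 36.0 = 3.15×10⁻³ Pa/m
Isobar spacing: Δn = ΔP/|∂P/∂n| = 800 Pa / 3.15×10⁻³ Pa/m = 254121 m ≈ 254 km

254 km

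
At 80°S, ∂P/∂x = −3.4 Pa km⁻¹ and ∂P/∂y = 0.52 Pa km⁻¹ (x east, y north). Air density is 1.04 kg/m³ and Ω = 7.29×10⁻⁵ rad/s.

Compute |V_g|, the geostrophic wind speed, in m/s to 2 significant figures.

Coriolis parameter at 80°S:
f = 2Ω sin φ = 2 × 7.29×10⁻⁵ × sin 80° = 1.44×10⁻⁴ s⁻¹
In the Southern Hemisphere f is negative: f = −1.44×10⁻⁴ s⁻¹.
Component geostrophic relations (x east, y north):
u_g = −(1/(fρ)) ∂P/∂y,  v_g = (1/(fρ)) ∂P/∂x
u_g = −(0.52×10⁻³)/(−1.44×10⁻⁴ × 1.04) = 3.48 m/s;  v_g = (−3.4×10⁻³)/(−1.44×10⁻⁴ × 1.04) = 22.8 m/s
|V_g| = √(u_g² + v_g²) = 23.0 m/s

23 m/s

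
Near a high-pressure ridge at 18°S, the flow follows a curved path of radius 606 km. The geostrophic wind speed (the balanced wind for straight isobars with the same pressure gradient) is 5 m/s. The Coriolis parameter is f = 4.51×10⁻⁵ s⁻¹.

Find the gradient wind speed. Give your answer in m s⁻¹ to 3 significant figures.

Around a high, pressure-gradient force acts outward with centrifugal, so Coriolis balances both:
fV = (1/ρ)|∂P/∂n| + V²/R  →  V² − fR·V + fR·V_g = 0
With fR = 4.51×10⁻⁵ × 606×10³ m = 27.3 m/s:
V = [fR − √((fR)² − 4 fR V_g)]/2 = [27.3 − √(27.3² − 4×27.3×5)]/2 = 6.59 m/s
Supergeostrophic (V > V_g = 5 m/s), as expected around a high.

6.59 m s⁻¹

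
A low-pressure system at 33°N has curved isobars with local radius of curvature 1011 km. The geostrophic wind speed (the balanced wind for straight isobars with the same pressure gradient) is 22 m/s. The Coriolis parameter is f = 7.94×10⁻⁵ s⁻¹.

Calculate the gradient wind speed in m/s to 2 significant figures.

Around a low, centrifugal force acts outward with Coriolis, so pressure-gradient force balances both:
(1/ρ)|∂P/∂n| = fV + V²/R  →  V² + fR·V − fR·V_g = 0
With fR = 7.94×10⁻⁵ × 1011×10³ m = 80.3 m/s:
V = [−fR + √((fR)² + 4 fR V_g)]/2 = [−80.3 + √(80.3² + 4×80.3×22)]/2 = 18 m/s
Subgeostrophic (V < V_g = 22 m/s), as expected around a low.

18 m/s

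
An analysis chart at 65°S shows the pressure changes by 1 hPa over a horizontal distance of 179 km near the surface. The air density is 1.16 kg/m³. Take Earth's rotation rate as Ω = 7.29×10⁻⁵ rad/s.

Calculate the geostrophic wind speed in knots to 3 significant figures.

Coriolis parameter at 65°S:
f = 2Ω sin φ = 2 × 7.29×10⁻⁵ × sin 65° = 1.32×10⁻⁴ s⁻¹
Pressure gradient: |∂P/∂n| = 100 Pa / 179000 m = 5.59×10⁻⁴ Pa/m
Geostrophic balance (pressure-gradient force = Coriolis force):
V_g = (1/(fρ)) |∂P/∂n| = 5.59×10⁻⁴ / (1.32×10⁻⁴ × 1.16) = 3.64 m/s
Converting: 3.64 m/s × 1.944 = 7.08 knots

7.08 knots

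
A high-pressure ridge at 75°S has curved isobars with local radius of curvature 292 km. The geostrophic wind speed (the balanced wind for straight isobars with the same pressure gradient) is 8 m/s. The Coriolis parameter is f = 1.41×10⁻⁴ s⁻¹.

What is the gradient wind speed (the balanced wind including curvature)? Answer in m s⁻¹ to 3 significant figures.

10.9 m s⁻¹

Around a high, pressure-gradient force acts outward with centrifugal, so Coriolis balances both:
fV = (1/ρ)|∂P/∂n| + V²/R  →  V² − fR·V + fR·V_g = 0
With fR = 1.41×10⁻⁴ × 292×10³ m = 41.2 m/s:
V = [fR − √((fR)² − 4 fR V_g)]/2 = [41.2 − √(41.2² − 4×41.2×8)]/2 = 10.9 m/s
Supergeostrophic (V > V_g = 8 m/s), as expected around a high.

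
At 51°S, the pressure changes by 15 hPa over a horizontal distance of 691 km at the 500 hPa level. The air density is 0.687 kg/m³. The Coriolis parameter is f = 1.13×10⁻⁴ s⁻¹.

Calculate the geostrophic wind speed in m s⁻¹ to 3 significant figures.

Pressure gradient: |∂P/∂n| = 1500 Pa / 691000 m = 2.17×10⁻³ Pa/m
Geostrophic balance (pressure-gradient force = Coriolis force):
V_g = (1/(fρ)) |∂P/∂n| = 2.17×10⁻³ / (1.13×10⁻⁴ × 0.687) = 28.0 m/s

28.0 m s⁻¹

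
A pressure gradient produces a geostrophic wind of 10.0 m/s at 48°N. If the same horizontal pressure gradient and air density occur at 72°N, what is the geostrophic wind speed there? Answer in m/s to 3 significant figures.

7.81 m/s

With the same pressure gradient and density, V_g ∝ 1/f ∝ 1/sin φ.
V₂ = V₁ · sin φ₁ / sin φ₂ = 10.0 × sin 48° / sin 72°
V₂ = 10.0 × 0.7431/0.9511 = 7.81 m/s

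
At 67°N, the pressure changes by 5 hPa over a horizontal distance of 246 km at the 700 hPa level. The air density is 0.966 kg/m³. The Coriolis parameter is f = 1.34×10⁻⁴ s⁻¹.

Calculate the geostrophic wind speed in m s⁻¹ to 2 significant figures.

16 m s⁻¹

Pressure gradient: |∂P/∂n| = 500 Pa / 246000 m = 2.03×10⁻³ Pa/m
Geostrophic balance (pressure-gradient force = Coriolis force):
V_g = (1/(fρ)) |∂P/∂n| = 2.03×10⁻³ / (1.34×10⁻⁴ × 0.966) = 15.7 m/s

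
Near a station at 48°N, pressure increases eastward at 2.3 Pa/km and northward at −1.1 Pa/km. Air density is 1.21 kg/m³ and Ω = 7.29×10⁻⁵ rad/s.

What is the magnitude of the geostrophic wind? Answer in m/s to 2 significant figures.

19 m/s

Coriolis parameter at 48°N:
f = 2Ω sin φ = 2 × 7.29×10⁻⁵ × sin 48° = 1.08×10⁻⁴ s⁻¹
Component geostrophic relations (x east, y north):
u_g = −(1/(fρ)) ∂P/∂y,  v_g = (1/(fρ)) ∂P/∂x
u_g = −(−1.1×10⁻³)/(1.08×10⁻⁴ × 1.21) = 8.39 m/s;  v_g = (2.3×10⁻³)/(1.08×10⁻⁴ × 1.21) = 17.5 m/s
|V_g| = √(u_g² + v_g²) = 19.4 m/s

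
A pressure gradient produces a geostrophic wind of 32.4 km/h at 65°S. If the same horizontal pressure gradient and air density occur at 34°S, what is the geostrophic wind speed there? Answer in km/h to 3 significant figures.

52.5 km/h

With the same pressure gradient and density, V_g ∝ 1/f ∝ 1/sin φ.
V₂ = V₁ · sin φ₁ / sin φ₂ = 32.4 × sin 65° / sin 34°
V₂ = 32.4 × 0.9063/0.5592 = 52.5 km/h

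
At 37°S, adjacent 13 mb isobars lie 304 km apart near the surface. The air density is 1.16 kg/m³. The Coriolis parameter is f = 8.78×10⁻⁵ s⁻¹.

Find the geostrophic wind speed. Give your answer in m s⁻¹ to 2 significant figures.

42 m s⁻¹

Pressure gradient: |∂P/∂n| = 1300 Pa / 304000 m = 4.28×10⁻³ Pa/m
Geostrophic balance (pressure-gradient force = Coriolis force):
V_g = (1/(fρ)) |∂P/∂n| = 4.28×10⁻³ / (8.78×10⁻⁵ × 1.16) = 42.0 m/s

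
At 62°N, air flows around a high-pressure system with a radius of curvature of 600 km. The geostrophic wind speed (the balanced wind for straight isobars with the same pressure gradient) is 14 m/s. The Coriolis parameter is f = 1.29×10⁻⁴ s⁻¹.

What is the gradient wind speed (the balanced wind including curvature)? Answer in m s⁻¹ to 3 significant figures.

18.4 m s⁻¹

Around a high, pressure-gradient force acts outward with centrifugal, so Coriolis balances both:
fV = (1/ρ)|∂P/∂n| + V²/R  →  V² − fR·V + fR·V_g = 0
With fR = 1.29×10⁻⁴ × 600×10³ m = 77.4 m/s:
V = [fR − √((fR)² − 4 fR V_g)]/2 = [77.4 − √(77.4² − 4×77.4×14)]/2 = 18.4 m/s
Supergeostrophic (V > V_g = 14 m/s), as expected around a high.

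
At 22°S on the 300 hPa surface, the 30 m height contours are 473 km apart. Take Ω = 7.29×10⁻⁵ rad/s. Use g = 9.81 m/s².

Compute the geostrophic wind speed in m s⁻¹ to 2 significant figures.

11 m s⁻¹

Coriolis parameter at 22°S:
f = 2Ω sin φ = 2 × 7.29×10⁻⁵ × sin 22° = 5.46×10⁻⁵ s⁻¹
Height gradient: |∂Z/∂n| = 30 m / 473000 m = 6.34×10⁻⁵
On a pressure surface, geostrophic balance gives V_g = (g/f)|∂Z/∂n|:
V_g = 9.81 × 6.34×10⁻⁵ / 5.46×10⁻⁵ = 11.4 m/s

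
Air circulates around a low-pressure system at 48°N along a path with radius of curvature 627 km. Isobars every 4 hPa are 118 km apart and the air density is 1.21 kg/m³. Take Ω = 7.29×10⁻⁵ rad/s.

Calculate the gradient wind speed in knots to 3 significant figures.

Coriolis parameter at 48°N:
f = 2Ω sin φ = 2 × 7.29×10⁻⁵ × sin 48° = 1.08×10⁻⁴ s⁻¹
Pressure gradient: |∂P/∂n| = 400 Pa / 118000 m = 3.39×10⁻³ Pa/m
Geostrophic speed: V_g = |∂P/∂n|/(fρ) = 3.39×10⁻³/(1.08×10⁻⁴ × 1.21) = 25.9 m/s
Around a low, centrifugal force acts outward with Coriolis, so pressure-gradient force balances both:
(1/ρ)|∂P/∂n| = fV + V²/R  →  V² + fR·V − fR·V_g = 0
With fR = 1.08×10⁻⁴ × 627×10³ m = 67.9 m/s:
V = [−fR + √((fR)² + 4 fR V_g)]/2 = [−67.9 + √(67.9² + 4×67.9×25.9)]/2 = 20 m/s
Subgeostrophic (V < V_g = 25.9 m/s), as expected around a low.
Converting: 20 m/s × 1.944 = 38.8 knots

38.8 knots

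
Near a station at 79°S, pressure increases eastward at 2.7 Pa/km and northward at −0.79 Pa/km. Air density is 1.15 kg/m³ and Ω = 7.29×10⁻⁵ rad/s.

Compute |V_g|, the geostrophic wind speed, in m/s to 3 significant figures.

17.1 m/s

Coriolis parameter at 79°S:
f = 2Ω sin φ = 2 × 7.29×10⁻⁵ × sin 79° = 1.43×10⁻⁴ s⁻¹
In the Southern Hemisphere f is negative: f = −1.43×10⁻⁴ s⁻¹.
Component geostrophic relations (x east, y north):
u_g = −(1/(fρ)) ∂P/∂y,  v_g = (1/(fρ)) ∂P/∂x
u_g = −(−0.79×10⁻³)/(−1.43×10⁻⁴ × 1.15) = −4.80 m/s;  v_g = (2.7×10⁻³)/(−1.43×10⁻⁴ × 1.15) = −16.4 m/s
|V_g| = √(u_g² + v_g²) = 17.1 m/s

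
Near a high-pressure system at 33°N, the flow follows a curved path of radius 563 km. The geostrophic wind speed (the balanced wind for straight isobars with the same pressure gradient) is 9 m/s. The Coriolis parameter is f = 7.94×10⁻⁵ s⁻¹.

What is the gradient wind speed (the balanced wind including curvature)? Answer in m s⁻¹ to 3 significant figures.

Around a high, pressure-gradient force acts outward with centrifugal, so Coriolis balances both:
fV = (1/ρ)|∂P/∂n| + V²/R  →  V² − fR·V + fR·V_g = 0
With fR = 7.94×10⁻⁵ × 563×10³ m = 44.7 m/s:
V = [fR − √((fR)² − 4 fR V_g)]/2 = [44.7 − √(44.7² − 4×44.7×9)]/2 = 12.5 m/s
Supergeostrophic (V > V_g = 9 m/s), as expected around a high.

12.5 m s⁻¹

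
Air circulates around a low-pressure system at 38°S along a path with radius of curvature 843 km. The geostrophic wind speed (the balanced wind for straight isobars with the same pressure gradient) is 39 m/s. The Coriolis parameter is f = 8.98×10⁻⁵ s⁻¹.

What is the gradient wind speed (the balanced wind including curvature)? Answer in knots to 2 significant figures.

Around a low, centrifugal force acts outward with Coriolis, so pressure-gradient force balances both:
(1/ρ)|∂P/∂n| = fV + V²/R  →  V² + fR·V − fR·V_g = 0
With fR = 8.98×10⁻⁵ × 843×10³ m = 75.7 m/s:
V = [−fR + √((fR)² + 4 fR V_g)]/2 = [−75.7 + √(75.7² + 4×75.7×39)]/2 = 28.4 m/s
Subgeostrophic (V < V_g = 39 m/s), as expected around a low.
Converting: 28.4 m/s × 1.944 = 55 knots

55 knots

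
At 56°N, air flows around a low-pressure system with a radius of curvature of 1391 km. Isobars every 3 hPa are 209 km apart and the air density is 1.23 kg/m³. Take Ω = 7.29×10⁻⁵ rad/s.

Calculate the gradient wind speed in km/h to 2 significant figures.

33 km/h

Coriolis parameter at 56°N:
f = 2Ω sin φ = 2 × 7.29×10⁻⁵ × sin 56° = 1.21×10⁻⁴ s⁻¹
Pressure gradient: |∂P/∂n| = 300 Pa / 209000 m = 1.44×10⁻³ Pa/m
Geostrophic speed: V_g = |∂P/∂n|/(fρ) = 1.44×10⁻³/(1.21×10⁻⁴ × 1.23) = 9.65 m/s
Around a low, centrifugal force acts outward with Coriolis, so pressure-gradient force balances both:
(1/ρ)|∂P/∂n| = fV + V²/R  →  V² + fR·V − fR·V_g = 0
With fR = 1.21×10⁻⁴ × 1391×10³ m = 168 m/s:
V = [−fR + √((fR)² + 4 fR V_g)]/2 = [−168 + √(168² + 4×168×9.65)]/2 = 9.16 m/s
Subgeostrophic (V < V_g = 9.65 m/s), as expected around a low.
Converting: 9.16 m/s × 3.6 = 33 km/h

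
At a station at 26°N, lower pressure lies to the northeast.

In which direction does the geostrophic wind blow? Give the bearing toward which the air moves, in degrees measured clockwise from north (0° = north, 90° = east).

135°

The pressure-gradient force points toward the northeast (bearing 045°).
Geostrophic balance: in the Northern Hemisphere the Coriolis force deflects motion to the right, so the geostrophic wind blows 90° to the right of the pressure-gradient force (low pressure on the left).
Rotating 045° by 90° clockwise gives 135° — the wind blows toward the southeast.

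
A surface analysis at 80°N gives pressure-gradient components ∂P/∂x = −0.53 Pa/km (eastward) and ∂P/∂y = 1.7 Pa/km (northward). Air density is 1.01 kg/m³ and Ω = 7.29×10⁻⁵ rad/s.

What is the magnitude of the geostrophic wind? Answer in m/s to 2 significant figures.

Coriolis parameter at 80°N:
f = 2Ω sin φ = 2 × 7.29×10⁻⁵ × sin 80° = 1.44×10⁻⁴ s⁻¹
Component geostrophic relations (x east, y north):
u_g = −(1/(fρ)) ∂P/∂y,  v_g = (1/(fρ)) ∂P/∂x
u_g = −(1.7×10⁻³)/(1.44×10⁻⁴ × 1.01) = −11.7 m/s;  v_g = (−0.53×10⁻³)/(1.44×10⁻⁴ × 1.01) = −3.65 m/s
|V_g| = √(u_g² + v_g²) = 12.3 m/s

12 m/s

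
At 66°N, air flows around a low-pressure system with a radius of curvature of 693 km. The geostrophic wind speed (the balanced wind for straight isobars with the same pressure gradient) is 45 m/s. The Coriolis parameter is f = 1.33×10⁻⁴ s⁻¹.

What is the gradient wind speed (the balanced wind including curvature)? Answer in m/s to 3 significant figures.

33.1 m/s

Around a low, centrifugal force acts outward with Coriolis, so pressure-gradient force balances both:
(1/ρ)|∂P/∂n| = fV + V²/R  →  V² + fR·V − fR·V_g = 0
With fR = 1.33×10⁻⁴ × 693×10³ m = 92.2 m/s:
V = [−fR + √((fR)² + 4 fR V_g)]/2 = [−92.2 + √(92.2² + 4×92.2×45)]/2 = 33.1 m/s
Subgeostrophic (V < V_g = 45 m/s), as expected around a low.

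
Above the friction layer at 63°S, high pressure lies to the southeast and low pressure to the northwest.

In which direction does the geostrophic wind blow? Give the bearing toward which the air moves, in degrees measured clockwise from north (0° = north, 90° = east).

The pressure-gradient force points toward the northwest (bearing 315°).
Geostrophic balance: in the Southern Hemisphere the Coriolis force deflects motion to the left, so the geostrophic wind blows 90° to the left of the pressure-gradient force (low pressure on the right).
Rotating 315° by 90° counterclockwise gives 225° — the wind blows toward the southwest.

225°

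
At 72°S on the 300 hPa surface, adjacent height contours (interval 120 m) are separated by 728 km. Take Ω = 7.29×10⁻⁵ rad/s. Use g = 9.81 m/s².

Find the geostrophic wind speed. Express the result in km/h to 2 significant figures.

42 km/h

Coriolis parameter at 72°S:
f = 2Ω sin φ = 2 × 7.29×10⁻⁵ × sin 72° = 1.39×10⁻⁴ s⁻¹
Height gradient: |∂Z/∂n| = 120 m / 728000 m = 1.65×10⁻⁴
On a pressure surface, geostrophic balance gives V_g = (g/f)|∂Z/∂n|:
V_g = 9.81 × 1.65×10⁻⁴ / 1.39×10⁻⁴ = 11.7 m/s
Converting: 11.7 m/s × 3.6 = 42 km/h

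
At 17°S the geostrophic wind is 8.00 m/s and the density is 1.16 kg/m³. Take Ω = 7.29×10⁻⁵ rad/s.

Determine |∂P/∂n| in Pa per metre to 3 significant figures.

3.96×10⁻⁴ Pa/m

Coriolis parameter at 17°S:
f = 2Ω sin φ = 2 × 7.29×10⁻⁵ × sin 17° = 4.26×10⁻⁵ s⁻¹
Geostrophic balance rearranged: |∂P/∂n| = f ρ V_g
|∂P/∂n| = 4.26×10⁻⁵ × 1.16 × 8.00 = 3.96×10⁻⁴ Pa/m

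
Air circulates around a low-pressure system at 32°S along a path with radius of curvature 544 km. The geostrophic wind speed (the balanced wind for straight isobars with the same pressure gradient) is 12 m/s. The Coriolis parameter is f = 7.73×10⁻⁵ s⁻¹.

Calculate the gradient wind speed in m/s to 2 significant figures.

9.7 m/s

Around a low, centrifugal force acts outward with Coriolis, so pressure-gradient force balances both:
(1/ρ)|∂P/∂n| = fV + V²/R  →  V² + fR·V − fR·V_g = 0
With fR = 7.73×10⁻⁵ × 544×10³ m = 42.1 m/s:
V = [−fR + √((fR)² + 4 fR V_g)]/2 = [−42.1 + √(42.1² + 4×42.1×12)]/2 = 9.74 m/s
Subgeostrophic (V < V_g = 12 m/s), as expected around a low.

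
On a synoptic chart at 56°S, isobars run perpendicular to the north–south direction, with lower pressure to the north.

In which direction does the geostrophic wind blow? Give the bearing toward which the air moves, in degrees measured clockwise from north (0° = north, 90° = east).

270°

The pressure-gradient force points toward the north (bearing 000°).
Geostrophic balance: in the Southern Hemisphere the Coriolis force deflects motion to the left, so the geostrophic wind blows 90° to the left of the pressure-gradient force (low pressure on the right).
Rotating 000° by 90° counterclockwise gives 270° — the wind blows toward the west.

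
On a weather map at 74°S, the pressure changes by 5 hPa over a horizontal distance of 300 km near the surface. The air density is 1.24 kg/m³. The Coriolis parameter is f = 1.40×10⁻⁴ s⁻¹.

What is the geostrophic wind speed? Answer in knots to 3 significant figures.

18.7 knots

Pressure gradient: |∂P/∂n| = 500 Pa / 300000 m = 1.67×10⁻³ Pa/m
Geostrophic balance (pressure-gradient force = Coriolis force):
V_g = (1/(fρ)) |∂P/∂n| = 1.67×10⁻³ / (1.40×10⁻⁴ × 1.24) = 9.60 m/s
Converting: 9.60 m/s × 1.944 = 18.7 knots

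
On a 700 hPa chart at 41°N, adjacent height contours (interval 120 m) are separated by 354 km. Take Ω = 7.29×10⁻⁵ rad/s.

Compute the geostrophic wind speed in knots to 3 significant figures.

67.6 knots

Coriolis parameter at 41°N:
f = 2Ω sin φ = 2 × 7.29×10⁻⁵ × sin 41° = 9.57×10⁻⁵ s⁻¹
Height gradient: |∂Z/∂n| = 120 m / 354000 m = 3.39×10⁻⁴
On a pressure surface, geostrophic balance gives V_g = (g/f)|∂Z/∂n|:
V_g = 9.81 × 3.39×10⁻⁴ / 9.57×10⁻⁵ = 34.8 m/s
Converting: 34.8 m/s × 1.944 = 67.6 knots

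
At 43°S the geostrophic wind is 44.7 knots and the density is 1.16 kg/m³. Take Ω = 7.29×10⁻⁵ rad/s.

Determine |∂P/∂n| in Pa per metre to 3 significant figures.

2.65×10⁻³ Pa/m

Coriolis parameter at 43°S:
f = 2Ω sin φ = 2 × 7.29×10⁻⁵ × sin 43° = 9.94×10⁻⁵ s⁻¹
Wind speed in SI: 44.7 knots = 23.0 m/s
Geostrophic balance rearranged: |∂P/∂n| = f ρ V_g
|∂P/∂n| = 9.94×10⁻⁵ × 1.16 × 23.0 = 2.65×10⁻³ Pa/m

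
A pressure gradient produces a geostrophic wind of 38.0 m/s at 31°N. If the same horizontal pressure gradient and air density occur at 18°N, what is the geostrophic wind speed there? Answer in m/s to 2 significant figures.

With the same pressure gradient and density, V_g ∝ 1/f ∝ 1/sin φ.
V₂ = V₁ · sin φ₁ / sin φ₂ = 38.0 × sin 31° / sin 18°
V₂ = 38.0 × 0.5150/0.3090 = 63 m/s

63 m/s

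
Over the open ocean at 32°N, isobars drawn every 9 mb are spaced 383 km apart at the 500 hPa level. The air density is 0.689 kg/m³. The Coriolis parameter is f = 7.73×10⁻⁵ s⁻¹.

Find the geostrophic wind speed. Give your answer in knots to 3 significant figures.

85.8 knots

Pressure gradient: |∂P/∂n| = 900 Pa / 383000 m = 2.35×10⁻³ Pa/m
Geostrophic balance (pressure-gradient force = Coriolis force):
V_g = (1/(fρ)) |∂P/∂n| = 2.35×10⁻³ / (7.73×10⁻⁵ × 0.689) = 44.1 m/s
Converting: 44.1 m/s × 1.944 = 85.8 knots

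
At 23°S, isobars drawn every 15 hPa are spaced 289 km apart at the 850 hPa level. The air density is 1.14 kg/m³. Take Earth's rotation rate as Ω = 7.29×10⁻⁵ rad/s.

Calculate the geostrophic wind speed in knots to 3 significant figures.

155 knots

Coriolis parameter at 23°S:
f = 2Ω sin φ = 2 × 7.29×10⁻⁵ × sin 23° = 5.70×10⁻⁵ s⁻¹
Pressure gradient: |∂P/∂n| = 1500 Pa / 289000 m = 5.19×10⁻³ Pa/m
Geostrophic balance (pressure-gradient force = Coriolis force):
V_g = (1/(fρ)) |∂P/∂n| = 5.19×10⁻³ / (5.70×10⁻⁵ × 1.14) = 79.9 m/s
Converting: 79.9 m/s × 1.944 = 155 knots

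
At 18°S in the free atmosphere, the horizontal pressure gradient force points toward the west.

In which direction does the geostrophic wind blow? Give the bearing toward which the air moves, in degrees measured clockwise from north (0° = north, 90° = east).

The pressure-gradient force points toward the west (bearing 270°).
Geostrophic balance: in the Southern Hemisphere the Coriolis force deflects motion to the left, so the geostrophic wind blows 90° to the left of the pressure-gradient force (low pressure on the right).
Rotating 270° by 90° counterclockwise gives 180° — the wind blows toward the south.

180°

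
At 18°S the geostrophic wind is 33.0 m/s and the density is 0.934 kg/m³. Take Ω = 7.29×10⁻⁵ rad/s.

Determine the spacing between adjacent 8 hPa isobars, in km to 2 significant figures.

580 km

Coriolis parameter at 18°S:
f = 2Ω sin φ = 2 × 7.29×10⁻⁵ × sin 18° = 4.51×10⁻⁵ s⁻¹
Geostrophic balance rearranged: |∂P/∂n| = f ρ V_g
|∂P/∂n| = 4.51×10⁻⁵ × 0.934 × 33.0 = 1.39×10⁻³ Pa/m
Isobar spacing: Δn = ΔP/|∂P/∂n| = 800 Pa / 1.39×10⁻³ Pa/m = 576089 m ≈ 580 km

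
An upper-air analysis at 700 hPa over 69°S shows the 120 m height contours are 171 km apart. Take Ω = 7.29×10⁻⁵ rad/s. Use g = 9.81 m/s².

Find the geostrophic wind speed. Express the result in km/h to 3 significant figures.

Coriolis parameter at 69°S:
f = 2Ω sin φ = 2 × 7.29×10⁻⁵ × sin 69° = 1.36×10⁻⁴ s⁻¹
Height gradient: |∂Z/∂n| = 120 m / 171000 m = 7.02×10⁻⁴
On a pressure surface, geostrophic balance gives V_g = (g/f)|∂Z/∂n|:
V_g = 9.81 × 7.02×10⁻⁴ / 1.36×10⁻⁴ = 50.6 m/s
Converting: 50.6 m/s × 3.6 = 182 km/h

182 km/h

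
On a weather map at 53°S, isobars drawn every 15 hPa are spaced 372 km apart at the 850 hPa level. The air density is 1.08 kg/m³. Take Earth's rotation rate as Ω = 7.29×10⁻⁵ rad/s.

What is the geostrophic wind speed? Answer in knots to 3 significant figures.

62.3 knots

Coriolis parameter at 53°S:
f = 2Ω sin φ = 2 × 7.29×10⁻⁵ × sin 53° = 1.16×10⁻⁴ s⁻¹
Pressure gradient: |∂P/∂n| = 1500 Pa / 372000 m = 4.03×10⁻³ Pa/m
Geostrophic balance (pressure-gradient force = Coriolis force):
V_g = (1/(fρ)) |∂P/∂n| = 4.03×10⁻³ / (1.16×10⁻⁴ × 1.08) = 32.1 m/s
Converting: 32.1 m/s × 1.944 = 62.3 knots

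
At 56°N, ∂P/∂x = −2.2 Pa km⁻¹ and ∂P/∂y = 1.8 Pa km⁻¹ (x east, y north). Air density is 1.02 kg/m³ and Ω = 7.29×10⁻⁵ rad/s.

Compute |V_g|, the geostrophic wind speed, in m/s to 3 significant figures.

23.1 m/s

Coriolis parameter at 56°N:
f = 2Ω sin φ = 2 × 7.29×10⁻⁵ × sin 56° = 1.21×10⁻⁴ s⁻¹
Component geostrophic relations (x east, y north):
u_g = −(1/(fρ)) ∂P/∂y,  v_g = (1/(fρ)) ∂P/∂x
u_g = −(1.8×10⁻³)/(1.21×10⁻⁴ × 1.02) = −14.6 m/s;  v_g = (−2.2×10⁻³)/(1.21×10⁻⁴ × 1.02) = −17.8 m/s
|V_g| = √(u_g² + v_g²) = 23.1 m/s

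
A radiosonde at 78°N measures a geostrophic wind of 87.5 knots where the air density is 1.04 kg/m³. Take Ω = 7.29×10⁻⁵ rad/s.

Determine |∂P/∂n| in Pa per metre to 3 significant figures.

6.68×10⁻³ Pa/m

Coriolis parameter at 78°N:
f = 2Ω sin φ = 2 × 7.29×10⁻⁵ × sin 78° = 1.43×10⁻⁴ s⁻¹
Wind speed in SI: 87.5 knots = 45.0 m/s
Geostrophic balance rearranged: |∂P/∂n| = f ρ V_g
|∂P/∂n| = 1.43×10⁻⁴ × 1.04 × 45.0 = 6.68×10⁻³ Pa/m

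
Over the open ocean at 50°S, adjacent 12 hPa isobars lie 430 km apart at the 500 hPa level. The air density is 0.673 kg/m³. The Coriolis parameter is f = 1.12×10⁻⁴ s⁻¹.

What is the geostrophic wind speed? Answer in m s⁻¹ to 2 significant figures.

37 m s⁻¹

Pressure gradient: |∂P/∂n| = 1200 Pa / 430000 m = 2.79×10⁻³ Pa/m
Geostrophic balance (pressure-gradient force = Coriolis force):
V_g = (1/(fρ)) |∂P/∂n| = 2.79×10⁻³ / (1.12×10⁻⁴ × 0.673) = 37.0 m/s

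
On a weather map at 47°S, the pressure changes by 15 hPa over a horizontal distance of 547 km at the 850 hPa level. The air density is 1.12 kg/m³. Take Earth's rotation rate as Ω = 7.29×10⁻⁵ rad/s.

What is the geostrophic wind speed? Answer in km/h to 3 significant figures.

82.7 km/h

Coriolis parameter at 47°S:
f = 2Ω sin φ = 2 × 7.29×10⁻⁵ × sin 47° = 1.07×10⁻⁴ s⁻¹
Pressure gradient: |∂P/∂n| = 1500 Pa / 547000 m = 2.74×10⁻³ Pa/m
Geostrophic balance (pressure-gradient force = Coriolis force):
V_g = (1/(fρ)) |∂P/∂n| = 2.74×10⁻³ / (1.07×10⁻⁴ × 1.12) = 23.0 m/s
Converting: 23.0 m/s × 3.6 = 82.7 km/h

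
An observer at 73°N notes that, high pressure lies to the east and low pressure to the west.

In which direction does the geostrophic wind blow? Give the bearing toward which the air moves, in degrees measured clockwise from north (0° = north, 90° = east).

000°

The pressure-gradient force points toward the west (bearing 270°).
Geostrophic balance: in the Northern Hemisphere the Coriolis force deflects motion to the right, so the geostrophic wind blows 90° to the right of the pressure-gradient force (low pressure on the left).
Rotating 270° by 90° clockwise gives 000° — the wind blows toward the north.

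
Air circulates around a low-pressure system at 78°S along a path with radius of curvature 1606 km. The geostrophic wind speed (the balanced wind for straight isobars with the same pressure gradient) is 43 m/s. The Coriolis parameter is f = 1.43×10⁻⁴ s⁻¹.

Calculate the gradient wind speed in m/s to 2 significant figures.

Around a low, centrifugal force acts outward with Coriolis, so pressure-gradient force balances both:
(1/ρ)|∂P/∂n| = fV + V²/R  →  V² + fR·V − fR·V_g = 0
With fR = 1.43×10⁻⁴ × 1606×10³ m = 230 m/s:
V = [−fR + √((fR)² + 4 fR V_g)]/2 = [−230 + √(230² + 4×230×43)]/2 = 37 m/s
Subgeostrophic (V < V_g = 43 m/s), as expected around a low.

37 m/s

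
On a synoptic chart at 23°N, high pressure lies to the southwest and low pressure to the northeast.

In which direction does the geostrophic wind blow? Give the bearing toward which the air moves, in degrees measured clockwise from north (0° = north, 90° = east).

The pressure-gradient force points toward the northeast (bearing 045°).
Geostrophic balance: in the Northern Hemisphere the Coriolis force deflects motion to the right, so the geostrophic wind blows 90° to the right of the pressure-gradient force (low pressure on the left).
Rotating 045° by 90° clockwise gives 135° — the wind blows toward the southeast.

135°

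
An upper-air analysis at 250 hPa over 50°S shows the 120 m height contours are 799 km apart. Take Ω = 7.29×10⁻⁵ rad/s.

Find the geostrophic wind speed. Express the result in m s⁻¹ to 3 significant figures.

13.2 m s⁻¹

Coriolis parameter at 50°S:
f = 2Ω sin φ = 2 × 7.29×10⁻⁵ × sin 50° = 1.12×10⁻⁴ s⁻¹
Height gradient: |∂Z/∂n| = 120 m / 799000 m = 1.50×10⁻⁴
On a pressure surface, geostrophic balance gives V_g = (g/f)|∂Z/∂n|:
V_g = 9.81 × 1.50×10⁻⁴ / 1.12×10⁻⁴ = 13.2 m/s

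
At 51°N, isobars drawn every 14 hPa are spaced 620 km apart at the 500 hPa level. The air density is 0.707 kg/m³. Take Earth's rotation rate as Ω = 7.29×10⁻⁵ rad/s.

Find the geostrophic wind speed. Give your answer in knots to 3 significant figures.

Coriolis parameter at 51°N:
f = 2Ω sin φ = 2 × 7.29×10⁻⁵ × sin 51° = 1.13×10⁻⁴ s⁻¹
Pressure gradient: |∂P/∂n| = 1400 Pa / 620000 m = 2.26×10⁻³ Pa/m
Geostrophic balance (pressure-gradient force = Coriolis force):
V_g = (1/(fρ)) |∂P/∂n| = 2.26×10⁻³ / (1.13×10⁻⁴ × 0.707) = 28.2 m/s
Converting: 28.2 m/s × 1.944 = 54.8 knots

54.8 knots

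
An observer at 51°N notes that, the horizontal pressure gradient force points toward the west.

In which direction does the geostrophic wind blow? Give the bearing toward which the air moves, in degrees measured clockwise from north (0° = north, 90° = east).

000°

The pressure-gradient force points toward the west (bearing 270°).
Geostrophic balance: in the Northern Hemisphere the Coriolis force deflects motion to the right, so the geostrophic wind blows 90° to the right of the pressure-gradient force (low pressure on the left).
Rotating 270° by 90° clockwise gives 000° — the wind blows toward the north.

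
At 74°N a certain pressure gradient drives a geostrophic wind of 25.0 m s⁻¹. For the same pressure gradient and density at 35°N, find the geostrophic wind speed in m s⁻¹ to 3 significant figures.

With the same pressure gradient and density, V_g ∝ 1/f ∝ 1/sin φ.
V₂ = V₁ · sin φ₁ / sin φ₂ = 25.0 × sin 74° / sin 35°
V₂ = 25.0 × 0.9613/0.5736 = 41.9 m s⁻¹

41.9 m s⁻¹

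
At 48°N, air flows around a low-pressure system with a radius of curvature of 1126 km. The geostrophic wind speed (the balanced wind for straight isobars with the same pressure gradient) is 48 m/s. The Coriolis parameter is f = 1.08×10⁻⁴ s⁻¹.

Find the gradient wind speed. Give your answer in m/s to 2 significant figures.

Around a low, centrifugal force acts outward with Coriolis, so pressure-gradient force balances both:
(1/ρ)|∂P/∂n| = fV + V²/R  →  V² + fR·V − fR·V_g = 0
With fR = 1.08×10⁻⁴ × 1126×10³ m = 122 m/s:
V = [−fR + √((fR)² + 4 fR V_g)]/2 = [−122 + √(122² + 4×122×48)]/2 = 36.8 m/s
Subgeostrophic (V < V_g = 48 m/s), as expected around a low.

37 m/s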